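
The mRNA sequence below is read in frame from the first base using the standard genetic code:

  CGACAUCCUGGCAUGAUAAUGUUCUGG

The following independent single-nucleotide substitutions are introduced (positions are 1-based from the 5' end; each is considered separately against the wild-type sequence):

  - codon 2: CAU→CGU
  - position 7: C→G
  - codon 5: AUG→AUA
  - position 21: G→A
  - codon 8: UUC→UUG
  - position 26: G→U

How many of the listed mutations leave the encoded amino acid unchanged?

0

Codon 2: CAU (His) → CGU (Arg) — missense.
Codon 3: CCU (Pro) → GCU (Ala) — missense.
Codon 5: AUG (Met) → AUA (Ile) — missense.
Codon 7: AUG (Met) → AUA (Ile) — missense.
Codon 8: UUC (Phe) → UUG (Leu) — missense.
Codon 9: UGG (Trp) → UUG (Leu) — missense.
Synonymous: 0 of 6.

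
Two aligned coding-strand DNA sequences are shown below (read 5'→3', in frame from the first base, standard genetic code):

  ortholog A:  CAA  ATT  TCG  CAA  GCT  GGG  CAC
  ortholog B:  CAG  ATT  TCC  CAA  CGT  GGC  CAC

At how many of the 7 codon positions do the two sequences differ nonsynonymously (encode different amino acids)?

Codon 1: CAA Gln / CAG Gln — synonymous.
Codon 2: ATT Ile / ATT Ile — identical.
Codon 3: TCG Ser / TCC Ser — synonymous.
Codon 4: CAA Gln / CAA Gln — identical.
Codon 5: GCT Ala / CGT Arg — nonsynonymous.
Codon 6: GGG Gly / GGC Gly — synonymous.
Codon 7: CAC His / CAC His — identical.
Nonsynonymous differences: 1.

1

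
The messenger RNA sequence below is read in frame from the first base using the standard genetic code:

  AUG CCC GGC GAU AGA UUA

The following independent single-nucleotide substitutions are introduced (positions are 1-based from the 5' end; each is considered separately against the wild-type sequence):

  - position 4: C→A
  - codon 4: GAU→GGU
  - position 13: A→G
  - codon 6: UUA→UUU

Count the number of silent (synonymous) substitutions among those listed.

Codon 2: CCC (Pro) → ACC (Thr) — missense.
Codon 4: GAU (Asp) → GGU (Gly) — missense.
Codon 5: AGA (Arg) → GGA (Gly) — missense.
Codon 6: UUA (Leu) → UUU (Phe) — missense.
Synonymous: 0 of 4.

0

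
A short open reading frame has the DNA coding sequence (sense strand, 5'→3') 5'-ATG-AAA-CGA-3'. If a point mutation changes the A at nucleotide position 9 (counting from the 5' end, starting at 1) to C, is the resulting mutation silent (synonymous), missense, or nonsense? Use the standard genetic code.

Position 9 falls in codon 3: CGA → Arg.
After the substitution the codon is CGC → Arg.
Both encode Arg, so the change is synonymous.

silent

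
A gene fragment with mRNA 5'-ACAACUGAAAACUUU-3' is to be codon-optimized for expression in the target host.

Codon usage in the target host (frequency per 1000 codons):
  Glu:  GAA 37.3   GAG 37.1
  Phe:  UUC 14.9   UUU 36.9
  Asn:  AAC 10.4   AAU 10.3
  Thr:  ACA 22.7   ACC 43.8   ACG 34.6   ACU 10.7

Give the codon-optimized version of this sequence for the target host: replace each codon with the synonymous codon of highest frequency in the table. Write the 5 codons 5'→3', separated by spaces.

ACC ACC GAA AAC UUU

Codon 1 (Thr): best is ACC at 43.8.
Codon 2 (Thr): best is ACC at 43.8.
Codon 3 (Glu): best is GAA at 37.3.
Codon 4 (Asn): best is AAC at 10.4.
Codon 5 (Phe): best is UUU at 36.9.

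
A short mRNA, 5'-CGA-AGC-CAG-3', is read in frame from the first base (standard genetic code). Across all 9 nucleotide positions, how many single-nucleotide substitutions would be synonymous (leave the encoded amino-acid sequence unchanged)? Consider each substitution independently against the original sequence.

Codon 1 (CGA, Arg): 4 synonymous substitutions.
Codon 2 (AGC, Ser): 1 synonymous substitution.
Codon 3 (CAG, Gln): 1 synonymous substitution.
Total: 4 + 1 + 1 = 6.

6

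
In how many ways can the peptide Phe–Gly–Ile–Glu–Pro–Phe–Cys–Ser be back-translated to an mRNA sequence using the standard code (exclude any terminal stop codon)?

4608

Phe: 2 codons.
Gly: 4 codons.
Ile: 3 codons.
Glu: 2 codons.
Pro: 4 codons.
Phe: 2 codons.
Cys: 2 codons.
Ser: 6 codons.
2 × 4 × 3 × 2 × 4 × 2 × 2 × 6 = 4608.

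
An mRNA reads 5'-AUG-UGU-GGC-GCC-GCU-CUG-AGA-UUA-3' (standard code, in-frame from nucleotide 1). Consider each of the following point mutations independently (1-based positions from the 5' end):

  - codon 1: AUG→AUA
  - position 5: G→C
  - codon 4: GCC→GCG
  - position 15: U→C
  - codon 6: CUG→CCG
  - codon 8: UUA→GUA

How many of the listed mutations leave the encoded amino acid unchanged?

Codon 1: AUG (Met) → AUA (Ile) — missense.
Codon 2: UGU (Cys) → UCU (Ser) — missense.
Codon 4: GCC (Ala) → GCG (Ala) — synonymous.
Codon 5: GCU (Ala) → GCC (Ala) — synonymous.
Codon 6: CUG (Leu) → CCG (Pro) — missense.
Codon 8: UUA (Leu) → GUA (Val) — missense.
Synonymous: 2 of 6.

2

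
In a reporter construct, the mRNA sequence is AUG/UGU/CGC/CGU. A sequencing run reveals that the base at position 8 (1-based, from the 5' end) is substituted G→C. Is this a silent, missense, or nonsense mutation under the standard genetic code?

missense

Position 8 falls in codon 3: CGC → Arg.
After the substitution the codon is CCC → Pro.
Arg ≠ Pro, so this is a missense mutation.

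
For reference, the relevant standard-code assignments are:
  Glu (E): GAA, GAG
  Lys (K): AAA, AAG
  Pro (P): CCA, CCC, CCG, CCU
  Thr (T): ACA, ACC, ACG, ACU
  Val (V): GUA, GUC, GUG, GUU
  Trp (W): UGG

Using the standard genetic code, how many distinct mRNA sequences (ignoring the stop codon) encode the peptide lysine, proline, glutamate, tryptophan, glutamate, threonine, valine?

512

Lys: 2 codons.
Pro: 4 codons.
Glu: 2 codons.
Trp: 1 codon.
Glu: 2 codons.
Thr: 4 codons.
Val: 4 codons.
2 × 4 × 2 × 1 × 2 × 4 × 4 = 512.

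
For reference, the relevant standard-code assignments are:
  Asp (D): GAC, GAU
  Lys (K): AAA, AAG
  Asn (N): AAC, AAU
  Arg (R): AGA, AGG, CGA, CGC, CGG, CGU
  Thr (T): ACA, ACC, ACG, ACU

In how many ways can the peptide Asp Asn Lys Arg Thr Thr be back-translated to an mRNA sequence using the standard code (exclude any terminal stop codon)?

Asp: 2 codons.
Asn: 2 codons.
Lys: 2 codons.
Arg: 6 codons.
Thr: 4 codons.
Thr: 4 codons.
2 × 2 × 2 × 6 × 4 × 4 = 768.

768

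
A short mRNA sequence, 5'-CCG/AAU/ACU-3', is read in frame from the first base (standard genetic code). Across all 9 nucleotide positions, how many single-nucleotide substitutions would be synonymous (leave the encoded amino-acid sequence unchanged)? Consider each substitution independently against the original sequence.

Codon 1 (CCG, Pro): 3 synonymous substitutions.
Codon 2 (AAU, Asn): 1 synonymous substitution.
Codon 3 (ACU, Thr): 3 synonymous substitutions.
Total: 3 + 1 + 3 = 7.

7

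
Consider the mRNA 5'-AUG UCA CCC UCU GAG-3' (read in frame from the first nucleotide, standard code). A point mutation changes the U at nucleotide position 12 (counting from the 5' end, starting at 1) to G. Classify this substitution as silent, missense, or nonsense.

silent

Position 12 falls in codon 4: UCU → Ser.
After the substitution the codon is UCG → Ser.
Both encode Ser, so the change is synonymous.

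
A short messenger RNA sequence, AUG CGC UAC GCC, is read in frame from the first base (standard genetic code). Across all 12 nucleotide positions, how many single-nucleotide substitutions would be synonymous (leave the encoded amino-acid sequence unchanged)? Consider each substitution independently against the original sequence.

Codon 1 (AUG, Met): 0 synonymous substitutions.
Codon 2 (CGC, Arg): 3 synonymous substitutions.
Codon 3 (UAC, Tyr): 1 synonymous substitution.
Codon 4 (GCC, Ala): 3 synonymous substitutions.
Total: 0 + 3 + 1 + 3 = 7.

7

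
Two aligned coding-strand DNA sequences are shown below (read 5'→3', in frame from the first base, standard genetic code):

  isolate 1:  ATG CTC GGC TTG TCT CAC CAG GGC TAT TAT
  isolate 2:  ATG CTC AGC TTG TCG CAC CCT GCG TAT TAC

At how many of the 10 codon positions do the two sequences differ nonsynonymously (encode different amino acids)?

Codon 1: ATG Met / ATG Met — identical.
Codon 2: CTC Leu / CTC Leu — identical.
Codon 3: GGC Gly / AGC Ser — nonsynonymous.
Codon 4: TTG Leu / TTG Leu — identical.
Codon 5: TCT Ser / TCG Ser — synonymous.
Codon 6: CAC His / CAC His — identical.
Codon 7: CAG Gln / CCT Pro — nonsynonymous.
Codon 8: GGC Gly / GCG Ala — nonsynonymous.
Codon 9: TAT Tyr / TAT Tyr — identical.
Codon 10: TAT Tyr / TAC Tyr — synonymous.
Nonsynonymous differences: 3.

3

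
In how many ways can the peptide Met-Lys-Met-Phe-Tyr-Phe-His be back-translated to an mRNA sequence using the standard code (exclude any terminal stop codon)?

Met: 1 codon.
Lys: 2 codons.
Met: 1 codon.
Phe: 2 codons.
Tyr: 2 codons.
Phe: 2 codons.
His: 2 codons.
1 × 2 × 1 × 2 × 2 × 2 × 2 = 32.

32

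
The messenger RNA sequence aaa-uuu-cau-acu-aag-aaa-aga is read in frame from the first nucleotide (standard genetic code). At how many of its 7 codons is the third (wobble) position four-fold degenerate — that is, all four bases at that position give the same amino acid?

1

Codon 1 AAA (Lys): third position 2-fold.
Codon 2 UUU (Phe): third position 2-fold.
Codon 3 CAU (His): third position 2-fold.
Codon 4 ACU (Thr): third position 4-fold.
Codon 5 AAG (Lys): third position 2-fold.
Codon 6 AAA (Lys): third position 2-fold.
Codon 7 AGA (Arg): third position 2-fold.
Four-fold degenerate third positions: 1.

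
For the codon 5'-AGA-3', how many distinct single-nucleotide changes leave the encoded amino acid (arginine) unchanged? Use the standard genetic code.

Position 1: CGA → 1 synonymous.
Position 2: none → 0 synonymous.
Position 3: AGG → 1 synonymous.
Total: 1 + 0 + 1 = 2.

2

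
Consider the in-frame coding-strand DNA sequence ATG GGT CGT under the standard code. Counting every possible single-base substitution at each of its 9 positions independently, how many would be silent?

Codon 1 (ATG, Met): 0 synonymous substitutions.
Codon 2 (GGT, Gly): 3 synonymous substitutions.
Codon 3 (CGT, Arg): 3 synonymous substitutions.
Total: 0 + 3 + 3 = 6.

6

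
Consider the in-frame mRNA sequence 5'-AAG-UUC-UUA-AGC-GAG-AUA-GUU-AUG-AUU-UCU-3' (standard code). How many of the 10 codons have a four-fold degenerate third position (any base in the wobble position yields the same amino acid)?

2

Codon 1 AAG (Lys): third position 2-fold.
Codon 2 UUC (Phe): third position 2-fold.
Codon 3 UUA (Leu): third position 2-fold.
Codon 4 AGC (Ser): third position 2-fold.
Codon 5 GAG (Glu): third position 2-fold.
Codon 6 AUA (Ile): third position 3-fold.
Codon 7 GUU (Val): third position 4-fold.
Codon 8 AUG (Met): third position 1-fold.
Codon 9 AUU (Ile): third position 3-fold.
Codon 10 UCU (Ser): third position 4-fold.
Four-fold degenerate third positions: 2.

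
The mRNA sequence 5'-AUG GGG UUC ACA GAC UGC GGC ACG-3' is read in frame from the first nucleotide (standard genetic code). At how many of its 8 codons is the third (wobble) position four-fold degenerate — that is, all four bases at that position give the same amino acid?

Codon 1 AUG (Met): third position 1-fold.
Codon 2 GGG (Gly): third position 4-fold.
Codon 3 UUC (Phe): third position 2-fold.
Codon 4 ACA (Thr): third position 4-fold.
Codon 5 GAC (Asp): third position 2-fold.
Codon 6 UGC (Cys): third position 2-fold.
Codon 7 GGC (Gly): third position 4-fold.
Codon 8 ACG (Thr): third position 4-fold.
Four-fold degenerate third positions: 4.

4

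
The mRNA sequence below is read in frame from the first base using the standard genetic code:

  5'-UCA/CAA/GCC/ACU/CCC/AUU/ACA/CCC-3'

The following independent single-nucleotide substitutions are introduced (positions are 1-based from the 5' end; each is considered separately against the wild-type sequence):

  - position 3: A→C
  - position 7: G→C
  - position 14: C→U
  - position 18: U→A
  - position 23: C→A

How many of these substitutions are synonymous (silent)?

Codon 1: UCA (Ser) → UCC (Ser) — synonymous.
Codon 3: GCC (Ala) → CCC (Pro) — missense.
Codon 5: CCC (Pro) → CUC (Leu) — missense.
Codon 6: AUU (Ile) → AUA (Ile) — synonymous.
Codon 8: CCC (Pro) → CAC (His) — missense.
Synonymous: 2 of 5.

2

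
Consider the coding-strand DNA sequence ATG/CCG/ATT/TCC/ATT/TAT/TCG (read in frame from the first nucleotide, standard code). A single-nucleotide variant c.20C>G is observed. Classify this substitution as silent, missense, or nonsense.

Position 20 falls in codon 7: TCG → Ser.
After the substitution the codon is TGG → Trp.
Ser ≠ Trp, so this is a missense mutation.

missense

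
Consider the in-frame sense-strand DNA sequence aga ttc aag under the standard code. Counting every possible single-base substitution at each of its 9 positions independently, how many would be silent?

Codon 1 (AGA, Arg): 2 synonymous substitutions.
Codon 2 (TTC, Phe): 1 synonymous substitution.
Codon 3 (AAG, Lys): 1 synonymous substitution.
Total: 2 + 1 + 1 = 4.

4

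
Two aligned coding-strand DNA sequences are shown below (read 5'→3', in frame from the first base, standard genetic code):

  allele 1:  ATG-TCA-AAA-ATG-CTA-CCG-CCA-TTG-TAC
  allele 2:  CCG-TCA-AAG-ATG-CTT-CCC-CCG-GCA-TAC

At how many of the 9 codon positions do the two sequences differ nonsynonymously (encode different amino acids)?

2

Codon 1: ATG Met / CCG Pro — nonsynonymous.
Codon 2: TCA Ser / TCA Ser — identical.
Codon 3: AAA Lys / AAG Lys — synonymous.
Codon 4: ATG Met / ATG Met — identical.
Codon 5: CTA Leu / CTT Leu — synonymous.
Codon 6: CCG Pro / CCC Pro — synonymous.
Codon 7: CCA Pro / CCG Pro — synonymous.
Codon 8: TTG Leu / GCA Ala — nonsynonymous.
Codon 9: TAC Tyr / TAC Tyr — identical.
Nonsynonymous differences: 2.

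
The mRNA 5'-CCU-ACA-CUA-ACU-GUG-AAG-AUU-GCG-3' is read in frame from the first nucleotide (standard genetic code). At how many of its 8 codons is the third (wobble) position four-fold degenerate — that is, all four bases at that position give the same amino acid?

6

Codon 1 CCU (Pro): third position 4-fold.
Codon 2 ACA (Thr): third position 4-fold.
Codon 3 CUA (Leu): third position 4-fold.
Codon 4 ACU (Thr): third position 4-fold.
Codon 5 GUG (Val): third position 4-fold.
Codon 6 AAG (Lys): third position 2-fold.
Codon 7 AUU (Ile): third position 3-fold.
Codon 8 GCG (Ala): third position 4-fold.
Four-fold degenerate third positions: 6.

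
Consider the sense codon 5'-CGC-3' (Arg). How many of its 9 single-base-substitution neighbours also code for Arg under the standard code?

3

Position 1: none → 0 synonymous.
Position 2: none → 0 synonymous.
Position 3: CGT, CGA, CGG → 3 synonymous.
Total: 0 + 0 + 3 = 3.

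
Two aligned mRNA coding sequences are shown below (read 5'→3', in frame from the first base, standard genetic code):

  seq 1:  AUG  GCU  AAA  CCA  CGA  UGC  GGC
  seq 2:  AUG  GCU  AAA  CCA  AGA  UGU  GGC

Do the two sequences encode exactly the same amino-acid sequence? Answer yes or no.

yes

Codon 1: AUG Met / AUG Met — identical.
Codon 2: GCU Ala / GCU Ala — identical.
Codon 3: AAA Lys / AAA Lys — identical.
Codon 4: CCA Pro / CCA Pro — identical.
Codon 5: CGA Arg / AGA Arg — synonymous.
Codon 6: UGC Cys / UGU Cys — synonymous.
Codon 7: GGC Gly / GGC Gly — identical.
Nonsynonymous differences: 0 → same protein.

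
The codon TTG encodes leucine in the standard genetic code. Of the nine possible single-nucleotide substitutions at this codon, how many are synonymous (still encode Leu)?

2

Position 1: CTG → 1 synonymous.
Position 2: none → 0 synonymous.
Position 3: TTA → 1 synonymous.
Total: 1 + 0 + 1 = 2.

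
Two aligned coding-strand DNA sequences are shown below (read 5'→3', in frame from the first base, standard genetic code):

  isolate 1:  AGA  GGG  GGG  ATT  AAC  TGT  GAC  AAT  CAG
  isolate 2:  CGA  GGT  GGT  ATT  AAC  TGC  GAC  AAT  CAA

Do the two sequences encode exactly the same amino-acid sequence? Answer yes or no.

Codon 1: AGA Arg / CGA Arg — synonymous.
Codon 2: GGG Gly / GGT Gly — synonymous.
Codon 3: GGG Gly / GGT Gly — synonymous.
Codon 4: ATT Ile / ATT Ile — identical.
Codon 5: AAC Asn / AAC Asn — identical.
Codon 6: TGT Cys / TGC Cys — synonymous.
Codon 7: GAC Asp / GAC Asp — identical.
Codon 8: AAT Asn / AAT Asn — identical.
Codon 9: CAG Gln / CAA Gln — synonymous.
Nonsynonymous differences: 0 → same protein.

yes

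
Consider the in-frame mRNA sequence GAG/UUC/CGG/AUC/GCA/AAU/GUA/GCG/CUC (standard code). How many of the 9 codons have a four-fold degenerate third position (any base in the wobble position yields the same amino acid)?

5

Codon 1 GAG (Glu): third position 2-fold.
Codon 2 UUC (Phe): third position 2-fold.
Codon 3 CGG (Arg): third position 4-fold.
Codon 4 AUC (Ile): third position 3-fold.
Codon 5 GCA (Ala): third position 4-fold.
Codon 6 AAU (Asn): third position 2-fold.
Codon 7 GUA (Val): third position 4-fold.
Codon 8 GCG (Ala): third position 4-fold.
Codon 9 CUC (Leu): third position 4-fold.
Four-fold degenerate third positions: 5.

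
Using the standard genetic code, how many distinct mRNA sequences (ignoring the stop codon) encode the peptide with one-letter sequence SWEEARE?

1152

Ser: 6 codons.
Trp: 1 codon.
Glu: 2 codons.
Glu: 2 codons.
Ala: 4 codons.
Arg: 6 codons.
Glu: 2 codons.
6 × 1 × 2 × 2 × 4 × 6 × 2 = 1152.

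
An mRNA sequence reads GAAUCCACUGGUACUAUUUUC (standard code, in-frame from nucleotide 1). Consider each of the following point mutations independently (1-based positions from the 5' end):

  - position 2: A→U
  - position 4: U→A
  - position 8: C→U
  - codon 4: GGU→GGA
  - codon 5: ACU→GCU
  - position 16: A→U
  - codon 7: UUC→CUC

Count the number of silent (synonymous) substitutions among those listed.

Codon 1: GAA (Glu) → GUA (Val) — missense.
Codon 2: UCC (Ser) → ACC (Thr) — missense.
Codon 3: ACU (Thr) → AUU (Ile) — missense.
Codon 4: GGU (Gly) → GGA (Gly) — synonymous.
Codon 5: ACU (Thr) → GCU (Ala) — missense.
Codon 6: AUU (Ile) → UUU (Phe) — missense.
Codon 7: UUC (Phe) → CUC (Leu) — missense.
Synonymous: 1 of 7.

1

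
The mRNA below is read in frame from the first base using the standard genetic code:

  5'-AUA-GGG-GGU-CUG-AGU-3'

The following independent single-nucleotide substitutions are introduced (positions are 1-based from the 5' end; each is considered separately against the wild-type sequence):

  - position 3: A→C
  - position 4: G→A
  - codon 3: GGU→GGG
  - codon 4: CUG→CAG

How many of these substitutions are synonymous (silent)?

2

Codon 1: AUA (Ile) → AUC (Ile) — synonymous.
Codon 2: GGG (Gly) → AGG (Arg) — missense.
Codon 3: GGU (Gly) → GGG (Gly) — synonymous.
Codon 4: CUG (Leu) → CAG (Gln) — missense.
Synonymous: 2 of 4.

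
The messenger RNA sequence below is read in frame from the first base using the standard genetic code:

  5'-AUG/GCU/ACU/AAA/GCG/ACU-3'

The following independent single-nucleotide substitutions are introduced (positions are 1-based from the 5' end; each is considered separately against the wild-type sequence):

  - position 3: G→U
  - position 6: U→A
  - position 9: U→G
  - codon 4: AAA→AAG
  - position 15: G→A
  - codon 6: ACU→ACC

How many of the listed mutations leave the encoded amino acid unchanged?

Codon 1: AUG (Met) → AUU (Ile) — missense.
Codon 2: GCU (Ala) → GCA (Ala) — synonymous.
Codon 3: ACU (Thr) → ACG (Thr) — synonymous.
Codon 4: AAA (Lys) → AAG (Lys) — synonymous.
Codon 5: GCG (Ala) → GCA (Ala) — synonymous.
Codon 6: ACU (Thr) → ACC (Thr) — synonymous.
Synonymous: 5 of 6.

5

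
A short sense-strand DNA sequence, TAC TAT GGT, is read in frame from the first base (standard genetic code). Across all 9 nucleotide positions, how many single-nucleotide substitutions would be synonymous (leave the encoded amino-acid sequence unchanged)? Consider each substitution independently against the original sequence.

5

Codon 1 (TAC, Tyr): 1 synonymous substitution.
Codon 2 (TAT, Tyr): 1 synonymous substitution.
Codon 3 (GGT, Gly): 3 synonymous substitutions.
Total: 1 + 1 + 3 = 5.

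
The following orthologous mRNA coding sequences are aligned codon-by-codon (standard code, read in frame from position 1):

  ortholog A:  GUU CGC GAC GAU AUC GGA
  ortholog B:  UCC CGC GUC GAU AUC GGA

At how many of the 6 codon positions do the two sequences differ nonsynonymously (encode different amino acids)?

2

Codon 1: GUU Val / UCC Ser — nonsynonymous.
Codon 2: CGC Arg / CGC Arg — identical.
Codon 3: GAC Asp / GUC Val — nonsynonymous.
Codon 4: GAU Asp / GAU Asp — identical.
Codon 5: AUC Ile / AUC Ile — identical.
Codon 6: GGA Gly / GGA Gly — identical.
Nonsynonymous differences: 2.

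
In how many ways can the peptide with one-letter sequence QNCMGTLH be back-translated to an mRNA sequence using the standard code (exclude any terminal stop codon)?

1536

Gln: 2 codons.
Asn: 2 codons.
Cys: 2 codons.
Met: 1 codon.
Gly: 4 codons.
Thr: 4 codons.
Leu: 6 codons.
His: 2 codons.
2 × 2 × 2 × 1 × 4 × 4 × 6 × 2 = 1536.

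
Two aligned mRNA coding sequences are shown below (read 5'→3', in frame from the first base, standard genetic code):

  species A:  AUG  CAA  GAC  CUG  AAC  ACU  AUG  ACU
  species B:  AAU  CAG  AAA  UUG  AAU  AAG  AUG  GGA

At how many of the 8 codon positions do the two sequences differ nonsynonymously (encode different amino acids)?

4

Codon 1: AUG Met / AAU Asn — nonsynonymous.
Codon 2: CAA Gln / CAG Gln — synonymous.
Codon 3: GAC Asp / AAA Lys — nonsynonymous.
Codon 4: CUG Leu / UUG Leu — synonymous.
Codon 5: AAC Asn / AAU Asn — synonymous.
Codon 6: ACU Thr / AAG Lys — nonsynonymous.
Codon 7: AUG Met / AUG Met — identical.
Codon 8: ACU Thr / GGA Gly — nonsynonymous.
Nonsynonymous differences: 4.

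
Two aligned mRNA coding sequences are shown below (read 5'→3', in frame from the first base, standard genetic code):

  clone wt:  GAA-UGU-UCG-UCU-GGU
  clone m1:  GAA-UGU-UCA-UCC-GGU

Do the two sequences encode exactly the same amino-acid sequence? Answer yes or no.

yes

Codon 1: GAA Glu / GAA Glu — identical.
Codon 2: UGU Cys / UGU Cys — identical.
Codon 3: UCG Ser / UCA Ser — synonymous.
Codon 4: UCU Ser / UCC Ser — synonymous.
Codon 5: GGU Gly / GGU Gly — identical.
Nonsynonymous differences: 0 → same protein.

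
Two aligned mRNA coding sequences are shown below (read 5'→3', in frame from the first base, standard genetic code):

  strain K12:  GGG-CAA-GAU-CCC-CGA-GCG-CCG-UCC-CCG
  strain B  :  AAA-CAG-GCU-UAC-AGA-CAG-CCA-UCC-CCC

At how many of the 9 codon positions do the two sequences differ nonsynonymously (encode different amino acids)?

Codon 1: GGG Gly / AAA Lys — nonsynonymous.
Codon 2: CAA Gln / CAG Gln — synonymous.
Codon 3: GAU Asp / GCU Ala — nonsynonymous.
Codon 4: CCC Pro / UAC Tyr — nonsynonymous.
Codon 5: CGA Arg / AGA Arg — synonymous.
Codon 6: GCG Ala / CAG Gln — nonsynonymous.
Codon 7: CCG Pro / CCA Pro — synonymous.
Codon 8: UCC Ser / UCC Ser — identical.
Codon 9: CCG Pro / CCC Pro — synonymous.
Nonsynonymous differences: 4.

4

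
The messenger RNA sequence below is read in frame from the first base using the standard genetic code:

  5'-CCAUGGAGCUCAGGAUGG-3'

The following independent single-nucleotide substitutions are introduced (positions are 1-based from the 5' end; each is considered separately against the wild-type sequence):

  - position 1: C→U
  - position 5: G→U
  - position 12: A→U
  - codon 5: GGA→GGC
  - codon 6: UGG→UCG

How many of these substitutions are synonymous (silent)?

2

Codon 1: CCA (Pro) → UCA (Ser) — missense.
Codon 2: UGG (Trp) → UUG (Leu) — missense.
Codon 4: UCA (Ser) → UCU (Ser) — synonymous.
Codon 5: GGA (Gly) → GGC (Gly) — synonymous.
Codon 6: UGG (Trp) → UCG (Ser) — missense.
Synonymous: 2 of 5.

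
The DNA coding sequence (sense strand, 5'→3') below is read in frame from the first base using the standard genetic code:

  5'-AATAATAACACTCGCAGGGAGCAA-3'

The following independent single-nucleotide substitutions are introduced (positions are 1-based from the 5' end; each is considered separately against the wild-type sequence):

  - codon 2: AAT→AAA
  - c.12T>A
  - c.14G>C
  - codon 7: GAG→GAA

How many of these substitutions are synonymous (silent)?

Codon 2: AAT (Asn) → AAA (Lys) — missense.
Codon 4: ACT (Thr) → ACA (Thr) — synonymous.
Codon 5: CGC (Arg) → CCC (Pro) — missense.
Codon 7: GAG (Glu) → GAA (Glu) — synonymous.
Synonymous: 2 of 4.

2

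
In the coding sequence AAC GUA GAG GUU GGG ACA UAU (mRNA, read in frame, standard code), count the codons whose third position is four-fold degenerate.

Codon 1 AAC (Asn): third position 2-fold.
Codon 2 GUA (Val): third position 4-fold.
Codon 3 GAG (Glu): third position 2-fold.
Codon 4 GUU (Val): third position 4-fold.
Codon 5 GGG (Gly): third position 4-fold.
Codon 6 ACA (Thr): third position 4-fold.
Codon 7 UAU (Tyr): third position 2-fold.
Four-fold degenerate third positions: 4.

4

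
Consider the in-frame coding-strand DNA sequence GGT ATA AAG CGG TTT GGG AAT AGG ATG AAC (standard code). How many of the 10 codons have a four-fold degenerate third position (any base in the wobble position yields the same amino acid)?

3

Codon 1 GGT (Gly): third position 4-fold.
Codon 2 ATA (Ile): third position 3-fold.
Codon 3 AAG (Lys): third position 2-fold.
Codon 4 CGG (Arg): third position 4-fold.
Codon 5 TTT (Phe): third position 2-fold.
Codon 6 GGG (Gly): third position 4-fold.
Codon 7 AAT (Asn): third position 2-fold.
Codon 8 AGG (Arg): third position 2-fold.
Codon 9 ATG (Met): third position 1-fold.
Codon 10 AAC (Asn): third position 2-fold.
Four-fold degenerate third positions: 3.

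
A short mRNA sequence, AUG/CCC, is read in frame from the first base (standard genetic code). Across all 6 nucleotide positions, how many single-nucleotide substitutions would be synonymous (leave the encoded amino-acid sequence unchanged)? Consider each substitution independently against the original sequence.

3

Codon 1 (AUG, Met): 0 synonymous substitutions.
Codon 2 (CCC, Pro): 3 synonymous substitutions.
Total: 0 + 3 = 3.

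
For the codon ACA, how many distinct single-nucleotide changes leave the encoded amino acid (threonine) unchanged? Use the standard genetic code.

Position 1: none → 0 synonymous.
Position 2: none → 0 synonymous.
Position 3: ACU, ACC, ACG → 3 synonymous.
Total: 0 + 0 + 3 = 3.

3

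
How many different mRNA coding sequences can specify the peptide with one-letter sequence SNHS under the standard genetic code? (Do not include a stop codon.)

Ser: 6 codons.
Asn: 2 codons.
His: 2 codons.
Ser: 6 codons.
6 × 2 × 2 × 6 = 144.

144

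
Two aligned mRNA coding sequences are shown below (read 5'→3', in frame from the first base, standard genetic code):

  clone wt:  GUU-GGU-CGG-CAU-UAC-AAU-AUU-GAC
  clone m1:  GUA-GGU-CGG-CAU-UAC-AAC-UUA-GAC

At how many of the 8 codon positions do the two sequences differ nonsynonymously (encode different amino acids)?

1

Codon 1: GUU Val / GUA Val — synonymous.
Codon 2: GGU Gly / GGU Gly — identical.
Codon 3: CGG Arg / CGG Arg — identical.
Codon 4: CAU His / CAU His — identical.
Codon 5: UAC Tyr / UAC Tyr — identical.
Codon 6: AAU Asn / AAC Asn — synonymous.
Codon 7: AUU Ile / UUA Leu — nonsynonymous.
Codon 8: GAC Asp / GAC Asp — identical.
Nonsynonymous differences: 1.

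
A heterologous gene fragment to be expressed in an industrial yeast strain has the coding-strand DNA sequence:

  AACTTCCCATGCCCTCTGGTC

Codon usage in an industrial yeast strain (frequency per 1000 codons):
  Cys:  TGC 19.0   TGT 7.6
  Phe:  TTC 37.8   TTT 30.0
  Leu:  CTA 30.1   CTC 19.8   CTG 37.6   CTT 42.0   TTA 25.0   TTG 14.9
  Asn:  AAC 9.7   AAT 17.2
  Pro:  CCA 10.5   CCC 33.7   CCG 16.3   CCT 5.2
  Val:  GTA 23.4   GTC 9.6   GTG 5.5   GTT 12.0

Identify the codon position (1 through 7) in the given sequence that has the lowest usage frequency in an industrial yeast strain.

Codon 1 AAC (Asn): 9.7 per 1000.
Codon 2 TTC (Phe): 37.8 per 1000.
Codon 3 CCA (Pro): 10.5 per 1000.
Codon 4 TGC (Cys): 19.0 per 1000.
Codon 5 CCT (Pro): 5.2 per 1000.
Codon 6 CTG (Leu): 37.6 per 1000.
Codon 7 GTC (Val): 9.6 per 1000.
Lowest frequency is 5.2 at codon 5.

5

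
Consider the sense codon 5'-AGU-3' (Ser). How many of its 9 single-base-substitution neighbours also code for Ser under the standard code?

Position 1: none → 0 synonymous.
Position 2: none → 0 synonymous.
Position 3: AGC → 1 synonymous.
Total: 0 + 0 + 1 = 1.

1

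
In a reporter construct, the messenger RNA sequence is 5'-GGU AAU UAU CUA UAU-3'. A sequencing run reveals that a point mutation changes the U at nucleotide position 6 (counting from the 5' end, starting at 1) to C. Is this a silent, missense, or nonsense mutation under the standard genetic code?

silent

Position 6 falls in codon 2: AAU → Asn.
After the substitution the codon is AAC → Asn.
Both encode Asn, so the change is synonymous.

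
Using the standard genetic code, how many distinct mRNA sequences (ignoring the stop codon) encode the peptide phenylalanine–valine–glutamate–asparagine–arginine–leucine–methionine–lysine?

Phe: 2 codons.
Val: 4 codons.
Glu: 2 codons.
Asn: 2 codons.
Arg: 6 codons.
Leu: 6 codons.
Met: 1 codon.
Lys: 2 codons.
2 × 4 × 2 × 2 × 6 × 6 × 1 × 2 = 2304.

2304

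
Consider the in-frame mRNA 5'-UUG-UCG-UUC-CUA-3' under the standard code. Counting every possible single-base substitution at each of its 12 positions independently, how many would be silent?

10

Codon 1 (UUG, Leu): 2 synonymous substitutions.
Codon 2 (UCG, Ser): 3 synonymous substitutions.
Codon 3 (UUC, Phe): 1 synonymous substitution.
Codon 4 (CUA, Leu): 4 synonymous substitutions.
Total: 2 + 3 + 1 + 4 = 10.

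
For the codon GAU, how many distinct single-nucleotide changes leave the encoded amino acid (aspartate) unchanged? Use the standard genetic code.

Position 1: none → 0 synonymous.
Position 2: none → 0 synonymous.
Position 3: GAC → 1 synonymous.
Total: 0 + 0 + 1 = 1.

1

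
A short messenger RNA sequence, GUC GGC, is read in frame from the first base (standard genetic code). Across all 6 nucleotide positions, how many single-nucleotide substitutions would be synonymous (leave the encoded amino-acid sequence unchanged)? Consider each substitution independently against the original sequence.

6

Codon 1 (GUC, Val): 3 synonymous substitutions.
Codon 2 (GGC, Gly): 3 synonymous substitutions.
Total: 3 + 3 = 6.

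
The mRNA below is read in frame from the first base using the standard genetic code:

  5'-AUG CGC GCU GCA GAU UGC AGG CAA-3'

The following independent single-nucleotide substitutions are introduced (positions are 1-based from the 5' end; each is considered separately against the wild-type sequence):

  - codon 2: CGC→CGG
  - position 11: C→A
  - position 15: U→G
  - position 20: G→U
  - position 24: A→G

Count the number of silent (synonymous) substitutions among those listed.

2

Codon 2: CGC (Arg) → CGG (Arg) — synonymous.
Codon 4: GCA (Ala) → GAA (Glu) — missense.
Codon 5: GAU (Asp) → GAG (Glu) — missense.
Codon 7: AGG (Arg) → AUG (Met) — missense.
Codon 8: CAA (Gln) → CAG (Gln) — synonymous.
Synonymous: 2 of 5.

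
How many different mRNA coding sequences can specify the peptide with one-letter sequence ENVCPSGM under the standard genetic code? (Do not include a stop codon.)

3072

Glu: 2 codons.
Asn: 2 codons.
Val: 4 codons.
Cys: 2 codons.
Pro: 4 codons.
Ser: 6 codons.
Gly: 4 codons.
Met: 1 codon.
2 × 2 × 4 × 2 × 4 × 6 × 4 × 1 = 3072.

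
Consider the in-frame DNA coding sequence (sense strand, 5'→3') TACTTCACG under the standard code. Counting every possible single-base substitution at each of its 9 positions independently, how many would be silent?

5

Codon 1 (TAC, Tyr): 1 synonymous substitution.
Codon 2 (TTC, Phe): 1 synonymous substitution.
Codon 3 (ACG, Thr): 3 synonymous substitutions.
Total: 1 + 1 + 3 = 5.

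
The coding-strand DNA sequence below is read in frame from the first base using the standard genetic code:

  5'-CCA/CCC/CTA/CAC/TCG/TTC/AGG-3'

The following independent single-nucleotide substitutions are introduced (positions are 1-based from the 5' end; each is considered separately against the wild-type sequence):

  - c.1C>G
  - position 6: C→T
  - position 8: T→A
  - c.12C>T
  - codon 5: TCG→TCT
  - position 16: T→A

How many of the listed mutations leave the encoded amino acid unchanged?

Codon 1: CCA (Pro) → GCA (Ala) — missense.
Codon 2: CCC (Pro) → CCT (Pro) — synonymous.
Codon 3: CTA (Leu) → CAA (Gln) — missense.
Codon 4: CAC (His) → CAT (His) — synonymous.
Codon 5: TCG (Ser) → TCT (Ser) — synonymous.
Codon 6: TTC (Phe) → ATC (Ile) — missense.
Synonymous: 3 of 6.

3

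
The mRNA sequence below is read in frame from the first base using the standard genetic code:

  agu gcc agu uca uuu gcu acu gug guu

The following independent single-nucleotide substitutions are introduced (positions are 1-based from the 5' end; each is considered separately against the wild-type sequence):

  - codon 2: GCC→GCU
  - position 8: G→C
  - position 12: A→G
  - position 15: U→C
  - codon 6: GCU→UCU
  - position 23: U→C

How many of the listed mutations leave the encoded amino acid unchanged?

Codon 2: GCC (Ala) → GCU (Ala) — synonymous.
Codon 3: AGU (Ser) → ACU (Thr) — missense.
Codon 4: UCA (Ser) → UCG (Ser) — synonymous.
Codon 5: UUU (Phe) → UUC (Phe) — synonymous.
Codon 6: GCU (Ala) → UCU (Ser) — missense.
Codon 8: GUG (Val) → GCG (Ala) — missense.
Synonymous: 3 of 6.

3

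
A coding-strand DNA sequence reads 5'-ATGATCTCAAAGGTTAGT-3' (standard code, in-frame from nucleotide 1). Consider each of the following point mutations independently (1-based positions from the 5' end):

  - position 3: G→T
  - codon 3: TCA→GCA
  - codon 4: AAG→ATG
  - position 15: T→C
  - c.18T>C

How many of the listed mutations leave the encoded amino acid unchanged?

Codon 1: ATG (Met) → ATT (Ile) — missense.
Codon 3: TCA (Ser) → GCA (Ala) — missense.
Codon 4: AAG (Lys) → ATG (Met) — missense.
Codon 5: GTT (Val) → GTC (Val) — synonymous.
Codon 6: AGT (Ser) → AGC (Ser) — synonymous.
Synonymous: 2 of 5.

2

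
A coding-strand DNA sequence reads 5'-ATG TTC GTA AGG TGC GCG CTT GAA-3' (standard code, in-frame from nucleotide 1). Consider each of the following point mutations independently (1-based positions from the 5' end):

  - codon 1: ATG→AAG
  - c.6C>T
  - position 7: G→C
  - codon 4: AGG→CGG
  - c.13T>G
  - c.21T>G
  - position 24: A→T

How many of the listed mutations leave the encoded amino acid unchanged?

Codon 1: ATG (Met) → AAG (Lys) — missense.
Codon 2: TTC (Phe) → TTT (Phe) — synonymous.
Codon 3: GTA (Val) → CTA (Leu) — missense.
Codon 4: AGG (Arg) → CGG (Arg) — synonymous.
Codon 5: TGC (Cys) → GGC (Gly) — missense.
Codon 7: CTT (Leu) → CTG (Leu) — synonymous.
Codon 8: GAA (Glu) → GAT (Asp) — missense.
Synonymous: 3 of 7.

3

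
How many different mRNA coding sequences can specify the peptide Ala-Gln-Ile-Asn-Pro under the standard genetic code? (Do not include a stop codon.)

192

Ala: 4 codons.
Gln: 2 codons.
Ile: 3 codons.
Asn: 2 codons.
Pro: 4 codons.
4 × 2 × 3 × 2 × 4 = 192.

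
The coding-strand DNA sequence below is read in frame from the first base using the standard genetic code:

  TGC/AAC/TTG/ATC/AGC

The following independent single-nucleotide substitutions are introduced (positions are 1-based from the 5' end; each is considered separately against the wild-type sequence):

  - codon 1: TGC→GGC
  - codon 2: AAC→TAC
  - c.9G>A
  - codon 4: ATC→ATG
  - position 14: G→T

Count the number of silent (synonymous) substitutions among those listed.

1

Codon 1: TGC (Cys) → GGC (Gly) — missense.
Codon 2: AAC (Asn) → TAC (Tyr) — missense.
Codon 3: TTG (Leu) → TTA (Leu) — synonymous.
Codon 4: ATC (Ile) → ATG (Met) — missense.
Codon 5: AGC (Ser) → ATC (Ile) — missense.
Synonymous: 1 of 5.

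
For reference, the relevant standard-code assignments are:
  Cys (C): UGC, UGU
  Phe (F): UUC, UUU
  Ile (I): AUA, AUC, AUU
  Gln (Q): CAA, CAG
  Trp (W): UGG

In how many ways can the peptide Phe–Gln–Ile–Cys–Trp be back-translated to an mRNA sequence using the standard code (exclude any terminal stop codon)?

24

Phe: 2 codons.
Gln: 2 codons.
Ile: 3 codons.
Cys: 2 codons.
Trp: 1 codon.
2 × 2 × 3 × 2 × 1 = 24.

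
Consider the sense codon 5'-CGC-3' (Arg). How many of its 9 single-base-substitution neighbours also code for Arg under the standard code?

Position 1: none → 0 synonymous.
Position 2: none → 0 synonymous.
Position 3: CGU, CGA, CGG → 3 synonymous.
Total: 0 + 0 + 3 = 3.

3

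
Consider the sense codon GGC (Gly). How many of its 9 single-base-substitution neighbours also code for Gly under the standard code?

Position 1: none → 0 synonymous.
Position 2: none → 0 synonymous.
Position 3: GGU, GGA, GGG → 3 synonymous.
Total: 0 + 0 + 3 = 3.

3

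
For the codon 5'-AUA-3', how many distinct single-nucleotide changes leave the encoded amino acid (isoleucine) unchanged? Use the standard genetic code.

2

Position 1: none → 0 synonymous.
Position 2: none → 0 synonymous.
Position 3: AUU, AUC → 2 synonymous.
Total: 0 + 0 + 2 = 2.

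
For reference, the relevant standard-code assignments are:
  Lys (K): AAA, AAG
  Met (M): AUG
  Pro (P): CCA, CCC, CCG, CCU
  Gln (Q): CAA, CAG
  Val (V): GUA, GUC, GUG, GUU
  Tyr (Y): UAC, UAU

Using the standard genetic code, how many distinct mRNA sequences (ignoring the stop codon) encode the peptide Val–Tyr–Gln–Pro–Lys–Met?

128

Val: 4 codons.
Tyr: 2 codons.
Gln: 2 codons.
Pro: 4 codons.
Lys: 2 codons.
Met: 1 codon.
4 × 2 × 2 × 4 × 2 × 1 = 128.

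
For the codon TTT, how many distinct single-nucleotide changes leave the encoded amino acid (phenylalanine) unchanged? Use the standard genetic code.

1

Position 1: none → 0 synonymous.
Position 2: none → 0 synonymous.
Position 3: TTC → 1 synonymous.
Total: 0 + 0 + 1 = 1.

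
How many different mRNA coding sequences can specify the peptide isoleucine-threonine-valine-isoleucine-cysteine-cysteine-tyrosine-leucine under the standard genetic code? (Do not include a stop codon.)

Ile: 3 codons.
Thr: 4 codons.
Val: 4 codons.
Ile: 3 codons.
Cys: 2 codons.
Cys: 2 codons.
Tyr: 2 codons.
Leu: 6 codons.
3 × 4 × 4 × 3 × 2 × 2 × 2 × 6 = 6912.

6912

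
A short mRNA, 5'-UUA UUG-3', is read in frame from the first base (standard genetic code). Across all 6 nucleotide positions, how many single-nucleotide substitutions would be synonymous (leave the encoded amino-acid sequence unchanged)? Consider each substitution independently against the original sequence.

4

Codon 1 (UUA, Leu): 2 synonymous substitutions.
Codon 2 (UUG, Leu): 2 synonymous substitutions.
Total: 2 + 2 = 4.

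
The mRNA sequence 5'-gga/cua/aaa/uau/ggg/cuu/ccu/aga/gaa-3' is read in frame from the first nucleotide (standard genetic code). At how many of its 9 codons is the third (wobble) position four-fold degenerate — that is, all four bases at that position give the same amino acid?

5

Codon 1 GGA (Gly): third position 4-fold.
Codon 2 CUA (Leu): third position 4-fold.
Codon 3 AAA (Lys): third position 2-fold.
Codon 4 UAU (Tyr): third position 2-fold.
Codon 5 GGG (Gly): third position 4-fold.
Codon 6 CUU (Leu): third position 4-fold.
Codon 7 CCU (Pro): third position 4-fold.
Codon 8 AGA (Arg): third position 2-fold.
Codon 9 GAA (Glu): third position 2-fold.
Four-fold degenerate third positions: 5.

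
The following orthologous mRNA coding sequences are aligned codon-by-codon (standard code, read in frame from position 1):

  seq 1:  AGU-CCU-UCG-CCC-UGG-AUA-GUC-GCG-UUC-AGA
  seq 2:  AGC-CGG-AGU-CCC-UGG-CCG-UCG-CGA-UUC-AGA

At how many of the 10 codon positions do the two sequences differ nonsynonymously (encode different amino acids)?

Codon 1: AGU Ser / AGC Ser — synonymous.
Codon 2: CCU Pro / CGG Arg — nonsynonymous.
Codon 3: UCG Ser / AGU Ser — synonymous.
Codon 4: CCC Pro / CCC Pro — identical.
Codon 5: UGG Trp / UGG Trp — identical.
Codon 6: AUA Ile / CCG Pro — nonsynonymous.
Codon 7: GUC Val / UCG Ser — nonsynonymous.
Codon 8: GCG Ala / CGA Arg — nonsynonymous.
Codon 9: UUC Phe / UUC Phe — identical.
Codon 10: AGA Arg / AGA Arg — identical.
Nonsynonymous differences: 4.

4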